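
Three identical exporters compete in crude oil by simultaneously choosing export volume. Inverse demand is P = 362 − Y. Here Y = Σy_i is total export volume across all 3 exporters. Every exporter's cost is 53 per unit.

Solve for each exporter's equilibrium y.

A representative exporter's profit is π_i = y_i(362 − Y) − 53y_i, with Y = y_i + Σ_{j≠i} y_j.
First-order condition: 309 − 2y_i − Σ_{j≠i} y_j = 0.
In a symmetric equilibrium every exporter chooses the same y, so Σ_{j≠i} y_j = 2y. The condition becomes 309 − 4y = 0, giving y = 309/4 = 77.25.

77.25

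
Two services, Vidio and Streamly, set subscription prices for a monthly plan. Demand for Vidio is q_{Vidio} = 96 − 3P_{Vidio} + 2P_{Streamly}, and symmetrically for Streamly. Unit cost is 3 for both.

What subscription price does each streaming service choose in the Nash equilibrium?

26.25

Vidio's profit: π = (P_{Vidio} − 3)(96 − 3P_{Vidio} + 2P_{Streamly}).
∂π/∂P_{Vidio} = 105 − 6P_{Vidio} + 2P_{Streamly} = 0 ⇒ P_{Vidio} = 17.5 + (1/3)P_{Streamly}.
By symmetry P_{Streamly} = P_{Vidio}; substituting into the reaction function, (2/3)P_{Vidio} = 17.5 and P_{Vidio} = 26.25.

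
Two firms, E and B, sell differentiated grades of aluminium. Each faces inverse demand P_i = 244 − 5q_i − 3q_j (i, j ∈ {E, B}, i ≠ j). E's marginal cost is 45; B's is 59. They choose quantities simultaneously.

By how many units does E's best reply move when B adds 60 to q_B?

Firm E's profit: π = q_E(244 − 5q_E − 3q_B) − 45q_E.
∂π/∂q_E = 199 − 10q_E − 3q_B = 0 ⇒ q_E = 19.9 − 0.3q_B.
The reaction-function slope is −0.3, so a 60-unit rise in q_B moves q_E by −0.3 × 60 = −18. E's best response falls — the actions are strategic substitutes.

-18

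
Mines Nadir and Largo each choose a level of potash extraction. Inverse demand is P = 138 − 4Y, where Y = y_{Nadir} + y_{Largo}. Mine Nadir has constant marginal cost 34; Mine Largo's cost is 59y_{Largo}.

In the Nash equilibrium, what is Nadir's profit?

Mine Nadir's profit: π = y_{Nadir}(138 − 4(y_{Nadir} + y_{Largo})) − 34y_{Nadir}.
∂π/∂y_{Nadir} = 104 − 8y_{Nadir} − 4y_{Largo} = 0, so y_{Nadir} = 13 − 0.5y_{Largo}.
By the same steps for Largo: y_{Largo} = 9.875 − 0.5y_{Nadir}.
Plugging y_{Largo} into Nadir's best response: y_{Nadir} = 13 − 0.5(9.875 − 0.5y_{Nadir}) ⇒ 0.75y_{Nadir} = 8.0625, so y_{Nadir} = 10.75.
Then y_{Largo} = 9.875 − 0.5·10.75 = 4.5.
Price P = 138 − 4·15.25 = 77.
Nadir's profit: (77 − 34)·10.75 = 462.25.

462.25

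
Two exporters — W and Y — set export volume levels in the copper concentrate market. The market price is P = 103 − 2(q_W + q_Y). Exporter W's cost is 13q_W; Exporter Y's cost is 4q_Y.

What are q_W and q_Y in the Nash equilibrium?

Exporter W's profit: π = q_W(103 − 2(q_W + q_Y)) − 13q_W.
∂π/∂q_W = 90 − 4q_W − 2q_Y = 0, so q_W = 22.5 − 0.5q_Y.
By the same steps for Y: q_Y = 24.75 − 0.5q_W.
Plugging q_Y into W's best response: q_W = 22.5 − 0.5(24.75 − 0.5q_W) ⇒ 0.75q_W = 10.125, so q_W = 13.5.
Then q_Y = 24.75 − 0.5·13.5 = 18.

13.5, 18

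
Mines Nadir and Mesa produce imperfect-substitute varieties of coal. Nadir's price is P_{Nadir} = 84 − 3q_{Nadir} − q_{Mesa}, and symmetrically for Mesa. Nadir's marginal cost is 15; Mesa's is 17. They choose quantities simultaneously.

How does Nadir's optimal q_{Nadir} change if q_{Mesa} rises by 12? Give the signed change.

Mine Nadir's profit: π = q_{Nadir}(84 − 3q_{Nadir} − q_{Mesa}) − 15q_{Nadir}.
∂π/∂q_{Nadir} = 69 − 6q_{Nadir} − q_{Mesa} = 0 ⇒ q_{Nadir} = 11.5 − (1/6)q_{Mesa}.
The reaction-function slope is −1/6, so a 12-unit rise in q_{Mesa} moves q_{Nadir} by −1/6 × 12 = −2. Nadir's best response falls — the actions are strategic substitutes.

-2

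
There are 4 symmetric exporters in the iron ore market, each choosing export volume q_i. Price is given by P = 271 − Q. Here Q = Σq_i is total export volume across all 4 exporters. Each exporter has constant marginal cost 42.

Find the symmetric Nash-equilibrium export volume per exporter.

A representative exporter's profit is π_i = q_i(271 − Q) − 42q_i, with Q = q_i + Σ_{j≠i} q_j.
First-order condition: 229 − 2q_i − Σ_{j≠i} q_j = 0.
Imposing symmetry (q_j = q for all j) turns Σ_{j≠i} q_j into 3q, so 229 = 5q and q = 45.8.

45.8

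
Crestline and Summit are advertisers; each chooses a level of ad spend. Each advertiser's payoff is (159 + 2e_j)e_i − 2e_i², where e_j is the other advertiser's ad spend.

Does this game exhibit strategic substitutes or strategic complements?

strategic complements

Crestline's payoff is (159 + 2e_S)e_C − 2e_C².
∂π/∂e_C = 159 + 2e_S − 4e_C = 0, so e_C = 39.75 + 0.5e_S.
The best-response slope de_C/de_S = 0.5 > 0: the reaction function is upward-sloping, so the choices are strategic complements.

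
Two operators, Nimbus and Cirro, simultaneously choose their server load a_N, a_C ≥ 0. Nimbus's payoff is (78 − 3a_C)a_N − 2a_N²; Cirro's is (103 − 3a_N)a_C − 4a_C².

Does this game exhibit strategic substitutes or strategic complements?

strategic substitutes

Expanding Nimbus's payoff: 78a_N − 3a_Ca_N − 2a_N².
∂π/∂a_N = 78 − 3a_C − 4a_N = 0, so a_N = 19.5 − 0.75a_C.
The best-response slope da_N/da_C = −0.75 < 0: the reaction function is downward-sloping, so the choices are strategic substitutes.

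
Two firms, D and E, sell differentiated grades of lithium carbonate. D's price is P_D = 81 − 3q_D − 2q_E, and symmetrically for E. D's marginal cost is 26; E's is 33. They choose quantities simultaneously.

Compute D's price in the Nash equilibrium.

47.9375

Firm D's profit: π = q_D(81 − 3q_D − 2q_E) − 26q_D.
∂π/∂q_D = 55 − 6q_D − 2q_E = 0 ⇒ q_D = 55/6 − (1/3)q_E.
Similarly q_E = 8 − (1/3)q_D.
Plugging q_E into D's best response: q_D = 55/6 − (1/3)(8 − (1/3)q_D) ⇒ (8/9)q_D = 6.5, so q_D = 7.3125.
Then q_E = 8 − (1/3)·7.3125 = 5.5625.
P_D = 81 − 3·7.3125 − 2·5.5625 = 47.9375.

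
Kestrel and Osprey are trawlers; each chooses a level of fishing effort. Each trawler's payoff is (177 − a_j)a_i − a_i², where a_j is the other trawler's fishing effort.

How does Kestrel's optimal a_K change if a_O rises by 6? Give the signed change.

-3

Kestrel's payoff is (177 − a_O)a_K − a_K².
∂π/∂a_K = 177 − a_O − 2a_K = 0, so a_K = 88.5 − 0.5a_O.
The reaction-function slope is −0.5, so a 6-unit rise in a_O moves a_K by −0.5 × 6 = −3. Kestrel's best response falls — the actions are strategic substitutes.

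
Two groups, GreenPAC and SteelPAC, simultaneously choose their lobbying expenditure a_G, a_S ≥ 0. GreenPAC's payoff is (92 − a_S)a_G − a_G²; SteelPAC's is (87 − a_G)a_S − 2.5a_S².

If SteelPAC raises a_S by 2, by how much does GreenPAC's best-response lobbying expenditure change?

Expanding GreenPAC's payoff: 92a_G − a_Sa_G − a_G².
∂π/∂a_G = 92 − a_S − 2a_G = 0, so a_G = 46 − 0.5a_S.
The reaction-function slope is −0.5, so a 2-unit rise in a_S moves a_G by −0.5 × 2 = −1. GreenPAC's best response falls — the actions are strategic substitutes.

-1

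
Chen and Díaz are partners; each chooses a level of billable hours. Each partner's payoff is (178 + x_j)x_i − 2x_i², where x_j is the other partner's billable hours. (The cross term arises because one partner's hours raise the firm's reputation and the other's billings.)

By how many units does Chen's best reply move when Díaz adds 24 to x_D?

Chen's payoff is (178 + x_D)x_C − 2x_C².
∂π/∂x_C = 178 + x_D − 4x_C = 0, so x_C = 44.5 + 0.25x_D.
The reaction-function slope is 0.25, so a 24-unit rise in x_D moves x_C by 0.25 × 24 = 6. Chen's best response rises — the actions are strategic complements.

6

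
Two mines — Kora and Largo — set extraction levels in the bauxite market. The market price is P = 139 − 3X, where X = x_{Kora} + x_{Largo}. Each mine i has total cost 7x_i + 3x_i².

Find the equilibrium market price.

Mine Kora's profit: π = x_{Kora}(139 − 3(x_{Kora} + x_{Largo})) − 7x_{Kora} − 3x_{Kora}².
∂π/∂x_{Kora} = 132 − 12x_{Kora} − 3x_{Largo} = 0, so x_{Kora} = 11 − 0.25x_{Largo}.
The game is symmetric, so in equilibrium x_{Largo} = x_{Kora}: the reaction function gives 1.25x_{Kora} = 11, hence x_{Kora} = 8.8.
Equilibrium price: P = 139 − 3·17.6 = 86.2.

86.2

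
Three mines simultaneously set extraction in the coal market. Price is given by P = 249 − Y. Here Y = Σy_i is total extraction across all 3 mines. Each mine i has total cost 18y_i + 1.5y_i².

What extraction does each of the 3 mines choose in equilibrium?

A representative mine's profit is π_i = y_i(249 − Y) − 18y_i − 1.5y_i², with Y = y_i + Σ_{j≠i} y_j.
First-order condition: 231 − 5y_i − Σ_{j≠i} y_j = 0.
With identical mines, set every y_j = y: then 231 − 5y − 2y = 0, i.e. y = 231/7 = 33.

33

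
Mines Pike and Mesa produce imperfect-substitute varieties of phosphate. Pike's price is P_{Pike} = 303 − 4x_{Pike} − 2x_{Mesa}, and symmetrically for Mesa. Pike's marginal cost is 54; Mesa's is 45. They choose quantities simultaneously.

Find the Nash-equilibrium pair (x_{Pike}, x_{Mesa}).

Mine Pike's profit: π = x_{Pike}(303 − 4x_{Pike} − 2x_{Mesa}) − 54x_{Pike}.
∂π/∂x_{Pike} = 249 − 8x_{Pike} − 2x_{Mesa} = 0 ⇒ x_{Pike} = 31.125 − 0.25x_{Mesa}.
Similarly x_{Mesa} = 32.25 − 0.25x_{Pike}.
Substituting the second reaction function into the first: x_{Pike} = 31.125 − 0.25(32.25 − 0.25x_{Pike}), which gives 0.9375x_{Pike} = 23.0625 ⇒ x_{Pike} = 24.6.
Then x_{Mesa} = 32.25 − 0.25·24.6 = 26.1.

24.6, 26.1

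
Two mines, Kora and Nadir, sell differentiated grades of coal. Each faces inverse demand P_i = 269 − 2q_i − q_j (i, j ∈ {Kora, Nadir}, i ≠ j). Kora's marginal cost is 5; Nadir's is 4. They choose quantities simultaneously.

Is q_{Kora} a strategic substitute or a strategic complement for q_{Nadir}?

Mine Kora's profit: π = q_{Kora}(269 − 2q_{Kora} − q_{Nadir}) − 5q_{Kora}.
∂π/∂q_{Kora} = 264 − 4q_{Kora} − q_{Nadir} = 0 ⇒ q_{Kora} = 66 − 0.25q_{Nadir}.
The best-response slope dq_{Kora}/dq_{Nadir} = −0.25 < 0: the reaction function is downward-sloping, so the choices are strategic substitutes.

strategic substitutes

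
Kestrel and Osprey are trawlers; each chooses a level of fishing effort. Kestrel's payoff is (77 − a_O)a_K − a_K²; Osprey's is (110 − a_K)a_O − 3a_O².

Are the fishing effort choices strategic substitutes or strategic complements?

strategic substitutes

Expanding Kestrel's payoff: 77a_K − a_Oa_K − a_K².
∂π/∂a_K = 77 − a_O − 2a_K = 0, so a_K = 38.5 − 0.5a_O.
The best-response slope da_K/da_O = −0.5 < 0: the reaction function is downward-sloping, so the choices are strategic substitutes.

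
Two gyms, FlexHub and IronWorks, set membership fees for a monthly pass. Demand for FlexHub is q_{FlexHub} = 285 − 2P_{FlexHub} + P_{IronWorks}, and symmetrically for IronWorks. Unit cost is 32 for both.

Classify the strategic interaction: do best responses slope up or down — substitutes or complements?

strategic complements

FlexHub's profit: π = (P_{FlexHub} − 32)(285 − 2P_{FlexHub} + P_{IronWorks}).
∂π/∂P_{FlexHub} = 349 − 4P_{FlexHub} + P_{IronWorks} = 0 ⇒ P_{FlexHub} = 87.25 + 0.25P_{IronWorks}.
The best-response slope dP_{FlexHub}/dP_{IronWorks} = 0.25 > 0: the reaction function is upward-sloping, so the choices are strategic complements.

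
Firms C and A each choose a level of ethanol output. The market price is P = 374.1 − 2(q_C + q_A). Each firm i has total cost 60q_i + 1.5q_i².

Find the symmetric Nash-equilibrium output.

Firm C's profit: π = q_C(374.1 − 2(q_C + q_A)) − 60q_C − 1.5q_C².
∂π/∂q_C = 314.1 − 7q_C − 2q_A = 0, so q_C = 3141/70 − (2/7)q_A.
By symmetry q_A = q_C; substituting into the reaction function, (9/7)q_C = 3141/70 and q_C = 34.9.

34.9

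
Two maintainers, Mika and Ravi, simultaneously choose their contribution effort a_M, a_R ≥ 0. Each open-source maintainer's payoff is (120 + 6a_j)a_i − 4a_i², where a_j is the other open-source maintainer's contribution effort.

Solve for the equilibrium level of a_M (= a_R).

60

Mika's payoff is (120 + 6a_R)a_M − 4a_M².
∂π/∂a_M = 120 + 6a_R − 8a_M = 0, so a_M = 15 + 0.75a_R.
By symmetry a_R = a_M; substituting into the reaction function, 0.25a_M = 15 and a_M = 60.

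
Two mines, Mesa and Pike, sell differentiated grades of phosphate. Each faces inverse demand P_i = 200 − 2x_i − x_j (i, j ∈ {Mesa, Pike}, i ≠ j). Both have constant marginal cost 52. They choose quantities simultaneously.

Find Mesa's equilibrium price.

Mine Mesa's profit: π = x_{Mesa}(200 − 2x_{Mesa} − x_{Pike}) − 52x_{Mesa}.
∂π/∂x_{Mesa} = 148 − 4x_{Mesa} − x_{Pike} = 0 ⇒ x_{Mesa} = 37 − 0.25x_{Pike}.
By symmetry x_{Pike} = x_{Mesa}; substituting into the reaction function, 1.25x_{Mesa} = 37 and x_{Mesa} = 29.6.
P_{Mesa} = 200 − 2·29.6 − 29.6 = 111.2.

111.2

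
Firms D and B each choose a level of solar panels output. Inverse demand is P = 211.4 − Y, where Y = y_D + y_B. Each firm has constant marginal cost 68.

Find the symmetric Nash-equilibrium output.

Firm D's profit: π = y_D(211.4 − (y_D + y_B)) − 68y_D.
∂π/∂y_D = 143.4 − 2y_D − y_B = 0, so y_D = 71.7 − 0.5y_B.
By symmetry y_B = y_D; substituting into the reaction function, 1.5y_D = 71.7 and y_D = 47.8.

47.8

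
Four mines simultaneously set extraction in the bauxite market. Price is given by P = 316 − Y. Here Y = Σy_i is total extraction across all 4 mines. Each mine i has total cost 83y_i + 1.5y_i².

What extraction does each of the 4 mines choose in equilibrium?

29.125

A representative mine's profit is π_i = y_i(316 − Y) − 83y_i − 1.5y_i², with Y = y_i + Σ_{j≠i} y_j.
First-order condition: 233 − 5y_i − Σ_{j≠i} y_j = 0.
In a symmetric equilibrium every mine chooses the same y, so Σ_{j≠i} y_j = 3y. The condition becomes 233 − 8y = 0, giving y = 233/8 = 29.125.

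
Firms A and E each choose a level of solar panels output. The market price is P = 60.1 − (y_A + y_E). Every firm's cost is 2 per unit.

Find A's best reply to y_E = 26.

Firm A's profit: π = y_A(60.1 − (y_A + y_E)) − 2y_A.
∂π/∂y_A = 58.1 − 2y_A − y_E = 0, so y_A = 29.05 − 0.5y_E.
At y_E = 26: y_A = 29.05 − 0.5·26 = 16.05.

16.05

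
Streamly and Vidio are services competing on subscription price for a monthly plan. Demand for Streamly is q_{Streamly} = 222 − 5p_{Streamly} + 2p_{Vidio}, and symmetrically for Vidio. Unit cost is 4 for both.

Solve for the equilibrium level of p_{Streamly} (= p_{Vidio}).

30.25

Streamly's profit: π = (p_{Streamly} − 4)(222 − 5p_{Streamly} + 2p_{Vidio}).
∂π/∂p_{Streamly} = 242 − 10p_{Streamly} + 2p_{Vidio} = 0 ⇒ p_{Streamly} = 24.2 + 0.2p_{Vidio}.
Setting p_{Streamly} = p_{Vidio} in the reaction function: p_{Streamly} = 24.2 + 0.2p_{Streamly}, so p_{Streamly} = 24.2 / 0.8 = 30.25.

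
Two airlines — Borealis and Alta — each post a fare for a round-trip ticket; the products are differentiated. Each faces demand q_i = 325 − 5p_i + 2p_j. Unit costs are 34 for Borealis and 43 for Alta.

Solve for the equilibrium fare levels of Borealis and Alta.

62.8125, 66.5625

Borealis's profit: π = (p_{Borealis} − 34)(325 − 5p_{Borealis} + 2p_{Alta}).
∂π/∂p_{Borealis} = 495 − 10p_{Borealis} + 2p_{Alta} = 0 ⇒ p_{Borealis} = 49.5 + 0.2p_{Alta}.
Similarly p_{Alta} = 54 + 0.2p_{Borealis}.
Plugging p_{Alta} into Borealis's best response: p_{Borealis} = 49.5 + 0.2(54 + 0.2p_{Borealis}) ⇒ 0.96p_{Borealis} = 60.3, so p_{Borealis} = 62.8125.
Then p_{Alta} = 54 + 0.2·62.8125 = 66.5625.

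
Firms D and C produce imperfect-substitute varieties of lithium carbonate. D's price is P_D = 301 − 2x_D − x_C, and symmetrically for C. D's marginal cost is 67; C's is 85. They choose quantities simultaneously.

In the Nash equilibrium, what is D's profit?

Firm D's profit: π = x_D(301 − 2x_D − x_C) − 67x_D.
∂π/∂x_D = 234 − 4x_D − x_C = 0 ⇒ x_D = 58.5 − 0.25x_C.
Similarly x_C = 54 − 0.25x_D.
Plugging x_C into D's best response: x_D = 58.5 − 0.25(54 − 0.25x_D) ⇒ 0.9375x_D = 45, so x_D = 48.
Then x_C = 54 − 0.25·48 = 42.
P_D = 301 − 2·48 − 42 = 163.
Profit = (163 − 67)·48 = 4608.

4608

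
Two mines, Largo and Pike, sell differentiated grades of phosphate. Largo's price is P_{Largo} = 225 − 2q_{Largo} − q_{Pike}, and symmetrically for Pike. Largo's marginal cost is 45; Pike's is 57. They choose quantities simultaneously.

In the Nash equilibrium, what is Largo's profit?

2708.48

Mine Largo's profit: π = q_{Largo}(225 − 2q_{Largo} − q_{Pike}) − 45q_{Largo}.
∂π/∂q_{Largo} = 180 − 4q_{Largo} − q_{Pike} = 0 ⇒ q_{Largo} = 45 − 0.25q_{Pike}.
Similarly q_{Pike} = 42 − 0.25q_{Largo}.
Substituting the second reaction function into the first: q_{Largo} = 45 − 0.25(42 − 0.25q_{Largo}), which gives 0.9375q_{Largo} = 34.5 ⇒ q_{Largo} = 36.8.
Then q_{Pike} = 42 − 0.25·36.8 = 32.8.
P_{Largo} = 225 − 2·36.8 − 32.8 = 118.6.
Profit = (118.6 − 45)·36.8 = 2708.48.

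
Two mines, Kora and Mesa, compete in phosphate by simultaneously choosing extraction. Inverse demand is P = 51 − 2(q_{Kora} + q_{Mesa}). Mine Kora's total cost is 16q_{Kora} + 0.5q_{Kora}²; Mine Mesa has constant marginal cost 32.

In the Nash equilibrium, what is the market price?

35.125

Mine Kora's profit: π = q_{Kora}(51 − 2(q_{Kora} + q_{Mesa})) − 16q_{Kora} − 0.5q_{Kora}².
∂π/∂q_{Kora} = 35 − 5q_{Kora} − 2q_{Mesa} = 0, so q_{Kora} = 7 − 0.4q_{Mesa}.
For Mesa: ∂π/∂q_{Mesa} = 19 − 4q_{Mesa} − 2q_{Kora} = 0 ⇒ q_{Mesa} = 4.75 − 0.5q_{Kora}.
Plugging q_{Mesa} into Kora's best response: q_{Kora} = 7 − 0.4(4.75 − 0.5q_{Kora}) ⇒ 0.8q_{Kora} = 5.1, so q_{Kora} = 6.375.
Then q_{Mesa} = 4.75 − 0.5·6.375 = 1.5625.
Equilibrium price: P = 51 − 2·7.9375 = 35.125.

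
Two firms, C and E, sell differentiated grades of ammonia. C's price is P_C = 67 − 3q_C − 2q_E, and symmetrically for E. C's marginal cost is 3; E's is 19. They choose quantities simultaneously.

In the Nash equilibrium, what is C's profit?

243

Firm C's profit: π = q_C(67 − 3q_C − 2q_E) − 3q_C.
∂π/∂q_C = 64 − 6q_C − 2q_E = 0 ⇒ q_C = 32/3 − (1/3)q_E.
Similarly q_E = 8 − (1/3)q_C.
Plugging q_E into C's best response: q_C = 32/3 − (1/3)(8 − (1/3)q_C) ⇒ (8/9)q_C = 8, so q_C = 9.
Then q_E = 8 − (1/3)·9 = 5.
P_C = 67 − 3·9 − 2·5 = 30.
Profit = (30 − 3)·9 = 243.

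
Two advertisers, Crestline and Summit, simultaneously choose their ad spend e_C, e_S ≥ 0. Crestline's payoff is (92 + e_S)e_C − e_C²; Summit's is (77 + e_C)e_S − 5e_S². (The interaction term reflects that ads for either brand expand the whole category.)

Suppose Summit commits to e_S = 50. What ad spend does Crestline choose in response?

Expanding Crestline's payoff: 92e_C + e_Se_C − e_C².
∂π/∂e_C = 92 + e_S − 2e_C = 0, so e_C = 46 + 0.5e_S.
At e_S = 50: e_C = 46 + 0.5·50 = 71.

71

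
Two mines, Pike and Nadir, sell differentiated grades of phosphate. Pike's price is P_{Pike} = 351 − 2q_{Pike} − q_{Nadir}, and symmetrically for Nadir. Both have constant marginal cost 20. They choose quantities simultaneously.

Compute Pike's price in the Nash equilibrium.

Mine Pike's profit: π = q_{Pike}(351 − 2q_{Pike} − q_{Nadir}) − 20q_{Pike}.
∂π/∂q_{Pike} = 331 − 4q_{Pike} − q_{Nadir} = 0 ⇒ q_{Pike} = 82.75 − 0.25q_{Nadir}.
By symmetry q_{Nadir} = q_{Pike}; substituting into the reaction function, 1.25q_{Pike} = 82.75 and q_{Pike} = 66.2.
P_{Pike} = 351 − 2·66.2 − 66.2 = 152.4.

152.4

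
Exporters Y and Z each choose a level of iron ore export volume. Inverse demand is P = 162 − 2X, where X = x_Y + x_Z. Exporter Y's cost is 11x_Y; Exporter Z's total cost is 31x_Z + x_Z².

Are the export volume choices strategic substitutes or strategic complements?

strategic substitutes

Exporter Y's profit: π = x_Y(162 − 2(x_Y + x_Z)) − 11x_Y.
∂π/∂x_Y = 151 − 4x_Y − 2x_Z = 0, so x_Y = 37.75 − 0.5x_Z.
The best-response slope dx_Y/dx_Z = −0.5 < 0: the reaction function is downward-sloping, so the choices are strategic substitutes.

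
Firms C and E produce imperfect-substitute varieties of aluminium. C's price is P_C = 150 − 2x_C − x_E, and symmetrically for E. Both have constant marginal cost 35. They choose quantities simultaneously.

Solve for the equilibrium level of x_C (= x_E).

23

Firm C's profit: π = x_C(150 − 2x_C − x_E) − 35x_C.
∂π/∂x_C = 115 − 4x_C − x_E = 0 ⇒ x_C = 28.75 − 0.25x_E.
Setting x_C = x_E in the reaction function: x_C = 28.75 − 0.25x_C, so x_C = 28.75 / 1.25 = 23.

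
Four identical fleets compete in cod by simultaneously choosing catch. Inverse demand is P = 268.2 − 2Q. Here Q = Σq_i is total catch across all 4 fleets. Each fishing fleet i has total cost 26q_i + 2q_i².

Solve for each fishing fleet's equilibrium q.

17.3

A representative fishing fleet's profit is π_i = q_i(268.2 − 2Q) − 26q_i − 2q_i², with Q = q_i + Σ_{j≠i} q_j.
First-order condition: 242.2 − 8q_i − 2Σ_{j≠i} q_j = 0.
With identical fishing fleets, set every q_j = q: then 242.2 − 8q − 6q = 0, i.e. q = 242.2/14 = 17.3.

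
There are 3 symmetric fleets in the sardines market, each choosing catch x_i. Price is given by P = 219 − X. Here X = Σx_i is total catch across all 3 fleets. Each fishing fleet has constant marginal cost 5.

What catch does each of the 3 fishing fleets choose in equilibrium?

53.5

A representative fishing fleet's profit is π_i = x_i(219 − X) − 5x_i, with X = x_i + Σ_{j≠i} x_j.
First-order condition: 214 − 2x_i − Σ_{j≠i} x_j = 0.
With identical fishing fleets, set every x_j = x: then 214 − 2x − 2x = 0, i.e. x = 214/4 = 53.5.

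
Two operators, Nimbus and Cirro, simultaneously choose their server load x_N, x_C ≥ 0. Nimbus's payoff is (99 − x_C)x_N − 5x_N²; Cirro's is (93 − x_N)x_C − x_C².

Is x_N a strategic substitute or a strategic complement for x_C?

strategic substitutes

Expanding Nimbus's payoff: 99x_N − x_Cx_N − 5x_N².
∂π/∂x_N = 99 − x_C − 10x_N = 0, so x_N = 9.9 − 0.1x_C.
The best-response slope dx_N/dx_C = −0.1 < 0: the reaction function is downward-sloping, so the choices are strategic substitutes.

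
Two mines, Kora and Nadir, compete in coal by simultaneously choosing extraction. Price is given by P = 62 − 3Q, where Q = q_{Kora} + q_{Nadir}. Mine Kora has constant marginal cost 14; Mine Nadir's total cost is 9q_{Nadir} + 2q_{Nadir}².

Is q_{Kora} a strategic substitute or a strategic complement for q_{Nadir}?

Mine Kora's profit: π = q_{Kora}(62 − 3(q_{Kora} + q_{Nadir})) − 14q_{Kora}.
∂π/∂q_{Kora} = 48 − 6q_{Kora} − 3q_{Nadir} = 0, so q_{Kora} = 8 − 0.5q_{Nadir}.
The best-response slope dq_{Kora}/dq_{Nadir} = −0.5 < 0: the reaction function is downward-sloping, so the choices are strategic substitutes.

strategic substitutes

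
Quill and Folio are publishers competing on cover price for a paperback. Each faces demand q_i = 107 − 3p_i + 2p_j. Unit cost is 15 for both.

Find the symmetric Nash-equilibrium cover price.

Quill's profit: π = (p_{Quill} − 15)(107 − 3p_{Quill} + 2p_{Folio}).
∂π/∂p_{Quill} = 152 − 6p_{Quill} + 2p_{Folio} = 0 ⇒ p_{Quill} = 76/3 + (1/3)p_{Folio}.
Setting p_{Quill} = p_{Folio} in the reaction function: p_{Quill} = 76/3 + (1/3)p_{Quill}, so p_{Quill} = (76/3) / (2/3) = 38.

38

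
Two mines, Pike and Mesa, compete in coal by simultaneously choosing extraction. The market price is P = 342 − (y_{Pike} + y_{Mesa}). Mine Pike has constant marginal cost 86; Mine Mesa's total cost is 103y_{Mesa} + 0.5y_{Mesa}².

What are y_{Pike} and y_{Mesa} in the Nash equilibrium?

105.8, 44.4

Mine Pike's profit: π = y_{Pike}(342 − (y_{Pike} + y_{Mesa})) − 86y_{Pike}.
∂π/∂y_{Pike} = 256 − 2y_{Pike} − y_{Mesa} = 0, so y_{Pike} = 128 − 0.5y_{Mesa}.
For Mesa: ∂π/∂y_{Mesa} = 239 − 3y_{Mesa} − y_{Pike} = 0 ⇒ y_{Mesa} = 239/3 − (1/3)y_{Pike}.
Plugging y_{Mesa} into Pike's best response: y_{Pike} = 128 − 0.5(239/3 − (1/3)y_{Pike}) ⇒ (5/6)y_{Pike} = 529/6, so y_{Pike} = 105.8.
Then y_{Mesa} = 239/3 − (1/3)·105.8 = 44.4.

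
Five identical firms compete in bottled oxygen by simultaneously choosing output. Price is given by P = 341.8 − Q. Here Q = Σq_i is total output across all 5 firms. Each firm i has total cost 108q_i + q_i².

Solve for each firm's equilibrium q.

29.225

A representative firm's profit is π_i = q_i(341.8 − Q) − 108q_i − q_i², with Q = q_i + Σ_{j≠i} q_j.
First-order condition: 233.8 − 4q_i − Σ_{j≠i} q_j = 0.
In a symmetric equilibrium every firm chooses the same q, so Σ_{j≠i} q_j = 4q. The condition becomes 233.8 − 8q = 0, giving q = 233.8/8 = 29.225.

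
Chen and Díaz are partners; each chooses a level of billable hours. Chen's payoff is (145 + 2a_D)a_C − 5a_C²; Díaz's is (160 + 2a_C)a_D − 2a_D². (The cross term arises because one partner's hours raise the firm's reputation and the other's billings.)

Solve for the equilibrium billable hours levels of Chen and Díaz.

25, 52.5

Expanding Chen's payoff: 145a_C + 2a_Da_C − 5a_C².
∂π/∂a_C = 145 + 2a_D − 10a_C = 0, so a_C = 14.5 + 0.2a_D.
Likewise for Díaz: a_D = 40 + 0.5a_C.
Substituting the second reaction function into the first: a_C = 14.5 + 0.2(40 + 0.5a_C), which gives 0.9a_C = 22.5 ⇒ a_C = 25.
Then a_D = 40 + 0.5·25 = 52.5.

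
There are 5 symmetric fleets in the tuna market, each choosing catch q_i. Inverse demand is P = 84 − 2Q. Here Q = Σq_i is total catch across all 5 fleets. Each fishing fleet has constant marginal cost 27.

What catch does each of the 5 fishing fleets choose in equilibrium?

A representative fishing fleet's profit is π_i = q_i(84 − 2Q) − 27q_i, with Q = q_i + Σ_{j≠i} q_j.
First-order condition: 57 − 4q_i − 2Σ_{j≠i} q_j = 0.
In a symmetric equilibrium every fishing fleet chooses the same q, so Σ_{j≠i} q_j = 4q. The condition becomes 57 − 12q = 0, giving q = 57/12 = 4.75.

4.75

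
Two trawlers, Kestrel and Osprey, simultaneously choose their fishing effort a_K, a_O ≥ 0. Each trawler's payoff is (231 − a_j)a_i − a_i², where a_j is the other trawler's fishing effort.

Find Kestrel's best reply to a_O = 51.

90

Kestrel's payoff is (231 − a_O)a_K − a_K².
∂π/∂a_K = 231 − a_O − 2a_K = 0, so a_K = 115.5 − 0.5a_O.
At a_O = 51: a_K = 115.5 − 0.5·51 = 90.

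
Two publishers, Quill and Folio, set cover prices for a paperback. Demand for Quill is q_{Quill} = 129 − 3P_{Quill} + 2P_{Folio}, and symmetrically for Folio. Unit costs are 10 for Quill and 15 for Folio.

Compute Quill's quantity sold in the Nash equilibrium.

Quill's profit: π = (P_{Quill} − 10)(129 − 3P_{Quill} + 2P_{Folio}).
∂π/∂P_{Quill} = 159 − 6P_{Quill} + 2P_{Folio} = 0 ⇒ P_{Quill} = 26.5 + (1/3)P_{Folio}.
Similarly P_{Folio} = 29 + (1/3)P_{Quill}.
Substituting the second reaction function into the first: P_{Quill} = 26.5 + (1/3)(29 + (1/3)P_{Quill}), which gives (8/9)P_{Quill} = 217/6 ⇒ P_{Quill} = 40.6875.
Then P_{Folio} = 29 + (1/3)·40.6875 = 42.5625.
q_{Quill} = 129 − 3·40.6875 + 2·42.5625 = 92.0625.

92.0625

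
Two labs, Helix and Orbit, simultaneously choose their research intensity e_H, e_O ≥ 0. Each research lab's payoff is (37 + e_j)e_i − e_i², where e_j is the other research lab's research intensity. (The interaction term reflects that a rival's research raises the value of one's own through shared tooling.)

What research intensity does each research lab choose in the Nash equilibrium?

37

Helix's payoff is (37 + e_O)e_H − e_H².
∂π/∂e_H = 37 + e_O − 2e_H = 0, so e_H = 18.5 + 0.5e_O.
Setting e_H = e_O in the reaction function: e_H = 18.5 + 0.5e_H, so e_H = 18.5 / 0.5 = 37.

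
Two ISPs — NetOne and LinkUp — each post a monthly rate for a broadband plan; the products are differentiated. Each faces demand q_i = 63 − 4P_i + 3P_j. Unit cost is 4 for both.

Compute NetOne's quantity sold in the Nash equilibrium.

NetOne's profit: π = (P_{NetOne} − 4)(63 − 4P_{NetOne} + 3P_{LinkUp}).
∂π/∂P_{NetOne} = 79 − 8P_{NetOne} + 3P_{LinkUp} = 0 ⇒ P_{NetOne} = 9.875 + 0.375P_{LinkUp}.
By symmetry P_{LinkUp} = P_{NetOne}; substituting into the reaction function, 0.625P_{NetOne} = 9.875 and P_{NetOne} = 15.8.
q_{NetOne} = 63 − 4·15.8 + 3·15.8 = 47.2.

47.2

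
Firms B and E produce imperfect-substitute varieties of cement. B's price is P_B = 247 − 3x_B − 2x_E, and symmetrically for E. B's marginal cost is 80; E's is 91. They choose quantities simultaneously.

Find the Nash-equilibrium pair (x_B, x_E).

Firm B's profit: π = x_B(247 − 3x_B − 2x_E) − 80x_B.
∂π/∂x_B = 167 − 6x_B − 2x_E = 0 ⇒ x_B = 167/6 − (1/3)x_E.
Similarly x_E = 26 − (1/3)x_B.
Substituting the second reaction function into the first: x_B = 167/6 − (1/3)(26 − (1/3)x_B), which gives (8/9)x_B = 115/6 ⇒ x_B = 21.5625.
Then x_E = 26 − (1/3)·21.5625 = 18.8125.

21.5625, 18.8125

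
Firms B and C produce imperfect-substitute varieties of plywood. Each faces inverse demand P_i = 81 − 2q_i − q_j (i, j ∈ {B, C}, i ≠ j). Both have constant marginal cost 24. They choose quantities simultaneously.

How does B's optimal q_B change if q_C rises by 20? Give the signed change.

-5

Firm B's profit: π = q_B(81 − 2q_B − q_C) − 24q_B.
∂π/∂q_B = 57 − 4q_B − q_C = 0 ⇒ q_B = 14.25 − 0.25q_C.
The reaction-function slope is −0.25, so a 20-unit rise in q_C moves q_B by −0.25 × 20 = −5. B's best response falls — the actions are strategic substitutes.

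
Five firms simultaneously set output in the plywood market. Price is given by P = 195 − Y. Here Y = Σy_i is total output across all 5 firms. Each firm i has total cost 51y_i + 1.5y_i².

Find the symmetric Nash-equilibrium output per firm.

16

A representative firm's profit is π_i = y_i(195 − Y) − 51y_i − 1.5y_i², with Y = y_i + Σ_{j≠i} y_j.
First-order condition: 144 − 5y_i − Σ_{j≠i} y_j = 0.
Imposing symmetry (y_j = y for all j) turns Σ_{j≠i} y_j into 4y, so 144 = 9y and y = 16.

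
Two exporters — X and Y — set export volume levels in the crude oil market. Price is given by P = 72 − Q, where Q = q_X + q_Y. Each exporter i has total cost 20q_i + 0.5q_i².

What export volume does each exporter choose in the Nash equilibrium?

Exporter X's profit: π = q_X(72 − (q_X + q_Y)) − 20q_X − 0.5q_X².
∂π/∂q_X = 52 − 3q_X − q_Y = 0, so q_X = 52/3 − (1/3)q_Y.
The game is symmetric, so in equilibrium q_Y = q_X: the reaction function gives (4/3)q_X = 52/3, hence q_X = 13.

13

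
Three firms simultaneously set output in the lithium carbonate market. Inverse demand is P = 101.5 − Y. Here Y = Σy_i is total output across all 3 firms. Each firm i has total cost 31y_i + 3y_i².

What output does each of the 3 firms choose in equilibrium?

7.05

A representative firm's profit is π_i = y_i(101.5 − Y) − 31y_i − 3y_i², with Y = y_i + Σ_{j≠i} y_j.
First-order condition: 70.5 − 8y_i − Σ_{j≠i} y_j = 0.
In a symmetric equilibrium every firm chooses the same y, so Σ_{j≠i} y_j = 2y. The condition becomes 70.5 − 10y = 0, giving y = 70.5/10 = 7.05.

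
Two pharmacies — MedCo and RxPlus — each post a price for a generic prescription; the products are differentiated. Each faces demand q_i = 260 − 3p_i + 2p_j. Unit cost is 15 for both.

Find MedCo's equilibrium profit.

MedCo's profit: π = (p_{MedCo} − 15)(260 − 3p_{MedCo} + 2p_{RxPlus}).
∂π/∂p_{MedCo} = 305 − 6p_{MedCo} + 2p_{RxPlus} = 0 ⇒ p_{MedCo} = 305/6 + (1/3)p_{RxPlus}.
The game is symmetric, so in equilibrium p_{RxPlus} = p_{MedCo}: the reaction function gives (2/3)p_{MedCo} = 305/6, hence p_{MedCo} = 76.25.
q_{MedCo} = 260 − 3·76.25 + 2·76.25 = 183.75.
Profit = (76.25 − 15)·183.75 = 11254.6875.

11254.6875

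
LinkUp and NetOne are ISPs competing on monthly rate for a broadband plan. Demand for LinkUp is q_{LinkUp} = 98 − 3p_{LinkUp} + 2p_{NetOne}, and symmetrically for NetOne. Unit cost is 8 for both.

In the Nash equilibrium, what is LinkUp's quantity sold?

67.5

LinkUp's profit: π = (p_{LinkUp} − 8)(98 − 3p_{LinkUp} + 2p_{NetOne}).
∂π/∂p_{LinkUp} = 122 − 6p_{LinkUp} + 2p_{NetOne} = 0 ⇒ p_{LinkUp} = 61/3 + (1/3)p_{NetOne}.
The game is symmetric, so in equilibrium p_{NetOne} = p_{LinkUp}: the reaction function gives (2/3)p_{LinkUp} = 61/3, hence p_{LinkUp} = 30.5.
q_{LinkUp} = 98 − 3·30.5 + 2·30.5 = 67.5.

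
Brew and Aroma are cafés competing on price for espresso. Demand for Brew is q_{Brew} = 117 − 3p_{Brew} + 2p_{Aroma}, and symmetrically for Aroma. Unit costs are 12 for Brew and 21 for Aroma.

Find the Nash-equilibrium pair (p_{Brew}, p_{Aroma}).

Brew's profit: π = (p_{Brew} − 12)(117 − 3p_{Brew} + 2p_{Aroma}).
∂π/∂p_{Brew} = 153 − 6p_{Brew} + 2p_{Aroma} = 0 ⇒ p_{Brew} = 25.5 + (1/3)p_{Aroma}.
Similarly p_{Aroma} = 30 + (1/3)p_{Brew}.
Solving the two reaction functions simultaneously: (1 − (1/3)(1/3))p_{Brew} = 25.5 + (1/3)·30, so (8/9)p_{Brew} = 35.5 and p_{Brew} = 39.9375.
Then p_{Aroma} = 30 + (1/3)·39.9375 = 43.3125.

39.9375, 43.3125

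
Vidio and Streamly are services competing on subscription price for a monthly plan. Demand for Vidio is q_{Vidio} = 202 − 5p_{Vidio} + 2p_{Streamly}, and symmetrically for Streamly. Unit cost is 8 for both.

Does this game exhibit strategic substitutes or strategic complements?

Vidio's profit: π = (p_{Vidio} − 8)(202 − 5p_{Vidio} + 2p_{Streamly}).
∂π/∂p_{Vidio} = 242 − 10p_{Vidio} + 2p_{Streamly} = 0 ⇒ p_{Vidio} = 24.2 + 0.2p_{Streamly}.
The best-response slope dp_{Vidio}/dp_{Streamly} = 0.2 > 0: the reaction function is upward-sloping, so the choices are strategic complements.

strategic complements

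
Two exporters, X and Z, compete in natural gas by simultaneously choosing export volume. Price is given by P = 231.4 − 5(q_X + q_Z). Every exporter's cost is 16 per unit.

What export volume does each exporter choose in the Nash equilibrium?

14.36

Exporter X's profit: π = q_X(231.4 − 5(q_X + q_Z)) − 16q_X.
∂π/∂q_X = 215.4 − 10q_X − 5q_Z = 0, so q_X = 21.54 − 0.5q_Z.
Setting q_X = q_Z in the reaction function: q_X = 21.54 − 0.5q_X, so q_X = 21.54 / 1.5 = 14.36.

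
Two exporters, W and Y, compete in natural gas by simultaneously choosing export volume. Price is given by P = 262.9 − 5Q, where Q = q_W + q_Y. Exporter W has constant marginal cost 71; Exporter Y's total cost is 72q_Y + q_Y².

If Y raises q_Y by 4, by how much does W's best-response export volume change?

Exporter W's profit: π = q_W(262.9 − 5(q_W + q_Y)) − 71q_W.
∂π/∂q_W = 191.9 − 10q_W − 5q_Y = 0, so q_W = 19.19 − 0.5q_Y.
The reaction-function slope is −0.5, so a 4-unit rise in q_Y moves q_W by −0.5 × 4 = −2. W's best response falls — the actions are strategic substitutes.

-2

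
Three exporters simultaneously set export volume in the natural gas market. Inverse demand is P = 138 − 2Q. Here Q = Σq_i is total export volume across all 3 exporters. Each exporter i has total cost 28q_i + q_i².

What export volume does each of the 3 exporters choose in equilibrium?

11

A representative exporter's profit is π_i = q_i(138 − 2Q) − 28q_i − q_i², with Q = q_i + Σ_{j≠i} q_j.
First-order condition: 110 − 6q_i − 2Σ_{j≠i} q_j = 0.
In a symmetric equilibrium every exporter chooses the same q, so Σ_{j≠i} q_j = 2q. The condition becomes 110 − 10q = 0, giving q = 110/10 = 11.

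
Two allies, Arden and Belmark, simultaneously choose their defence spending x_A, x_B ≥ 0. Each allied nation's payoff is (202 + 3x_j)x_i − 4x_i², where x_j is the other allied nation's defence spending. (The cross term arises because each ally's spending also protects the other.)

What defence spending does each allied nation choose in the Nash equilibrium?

40.4

Arden's payoff is (202 + 3x_B)x_A − 4x_A².
∂π/∂x_A = 202 + 3x_B − 8x_A = 0, so x_A = 25.25 + 0.375x_B.
By symmetry x_B = x_A; substituting into the reaction function, 0.625x_A = 25.25 and x_A = 40.4.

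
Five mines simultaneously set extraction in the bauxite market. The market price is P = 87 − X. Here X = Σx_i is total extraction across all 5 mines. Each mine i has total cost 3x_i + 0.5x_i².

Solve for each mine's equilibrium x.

12

A representative mine's profit is π_i = x_i(87 − X) − 3x_i − 0.5x_i², with X = x_i + Σ_{j≠i} x_j.
First-order condition: 84 − 3x_i − Σ_{j≠i} x_j = 0.
Imposing symmetry (x_j = x for all j) turns Σ_{j≠i} x_j into 4x, so 84 = 7x and x = 12.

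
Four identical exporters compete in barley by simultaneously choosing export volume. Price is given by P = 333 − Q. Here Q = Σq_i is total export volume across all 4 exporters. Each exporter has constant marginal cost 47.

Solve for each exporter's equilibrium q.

57.2

A representative exporter's profit is π_i = q_i(333 − Q) − 47q_i, with Q = q_i + Σ_{j≠i} q_j.
First-order condition: 286 − 2q_i − Σ_{j≠i} q_j = 0.
Imposing symmetry (q_j = q for all j) turns Σ_{j≠i} q_j into 3q, so 286 = 5q and q = 57.2.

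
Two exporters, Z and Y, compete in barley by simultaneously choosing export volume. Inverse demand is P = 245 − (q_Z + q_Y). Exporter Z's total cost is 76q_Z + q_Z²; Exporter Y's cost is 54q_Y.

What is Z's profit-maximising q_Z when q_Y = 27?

Exporter Z's profit: π = q_Z(245 − (q_Z + q_Y)) − 76q_Z − q_Z².
∂π/∂q_Z = 169 − 4q_Z − q_Y = 0, so q_Z = 42.25 − 0.25q_Y.
At q_Y = 27: q_Z = 42.25 − 0.25·27 = 35.5.

35.5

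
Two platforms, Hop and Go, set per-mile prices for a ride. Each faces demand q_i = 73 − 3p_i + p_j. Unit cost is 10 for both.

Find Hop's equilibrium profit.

Hop's profit: π = (p_{Hop} − 10)(73 − 3p_{Hop} + p_{Go}).
∂π/∂p_{Hop} = 103 − 6p_{Hop} + p_{Go} = 0 ⇒ p_{Hop} = 103/6 + (1/6)p_{Go}.
The game is symmetric, so in equilibrium p_{Go} = p_{Hop}: the reaction function gives (5/6)p_{Hop} = 103/6, hence p_{Hop} = 20.6.
q_{Hop} = 73 − 3·20.6 + 20.6 = 31.8.
Profit = (20.6 − 10)·31.8 = 337.08.

337.08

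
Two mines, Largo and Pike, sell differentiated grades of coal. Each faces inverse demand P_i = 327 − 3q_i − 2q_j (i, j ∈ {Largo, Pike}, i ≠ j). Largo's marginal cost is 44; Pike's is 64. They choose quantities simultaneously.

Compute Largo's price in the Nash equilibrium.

Mine Largo's profit: π = q_{Largo}(327 − 3q_{Largo} − 2q_{Pike}) − 44q_{Largo}.
∂π/∂q_{Largo} = 283 − 6q_{Largo} − 2q_{Pike} = 0 ⇒ q_{Largo} = 283/6 − (1/3)q_{Pike}.
Similarly q_{Pike} = 263/6 − (1/3)q_{Largo}.
Plugging q_{Pike} into Largo's best response: q_{Largo} = 283/6 − (1/3)(263/6 − (1/3)q_{Largo}) ⇒ (8/9)q_{Largo} = 293/9, so q_{Largo} = 36.625.
Then q_{Pike} = 263/6 − (1/3)·36.625 = 31.625.
P_{Largo} = 327 − 3·36.625 − 2·31.625 = 153.875.

153.875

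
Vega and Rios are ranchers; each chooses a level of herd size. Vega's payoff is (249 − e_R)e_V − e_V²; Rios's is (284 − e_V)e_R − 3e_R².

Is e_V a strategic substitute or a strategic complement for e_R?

strategic substitutes

Expanding Vega's payoff: 249e_V − e_Re_V − e_V².
∂π/∂e_V = 249 − e_R − 2e_V = 0, so e_V = 124.5 − 0.5e_R.
The best-response slope de_V/de_R = −0.5 < 0: the reaction function is downward-sloping, so the choices are strategic substitutes.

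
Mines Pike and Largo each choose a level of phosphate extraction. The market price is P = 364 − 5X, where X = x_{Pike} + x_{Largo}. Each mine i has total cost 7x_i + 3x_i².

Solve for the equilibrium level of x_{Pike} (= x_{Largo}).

17

Mine Pike's profit: π = x_{Pike}(364 − 5(x_{Pike} + x_{Largo})) − 7x_{Pike} − 3x_{Pike}².
∂π/∂x_{Pike} = 357 − 16x_{Pike} − 5x_{Largo} = 0, so x_{Pike} = 22.3125 − 0.3125x_{Largo}.
Setting x_{Pike} = x_{Largo} in the reaction function: x_{Pike} = 22.3125 − 0.3125x_{Pike}, so x_{Pike} = 22.3125 / 1.3125 = 17.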